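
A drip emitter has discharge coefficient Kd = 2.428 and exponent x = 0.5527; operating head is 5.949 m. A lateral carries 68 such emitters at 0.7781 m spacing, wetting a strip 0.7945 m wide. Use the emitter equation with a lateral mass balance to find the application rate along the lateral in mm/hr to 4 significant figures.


Approach: apply the emitter equation with a lateral mass balance, q = Kd*h^x; Q = n*q; rate = Q/(n*spacing*width).
Step 1 — single emitter flow (q = Kd*h^x):
  q = 2.428 * 5.949^0.5527 = 6.50555 L/hr
Step 2 — total lateral flow: Q = 68 * 6.50555 = 442.377 L/hr
Step 3 — wetted area: A = 68 * 0.7781 * 0.7945 = 42.0376 m^2
Step 4 — application rate: Q/A = 442.377/42.0376 = 10.52 mm/hr
Therefore the application rate along the lateral = 10.52 mm/hr.


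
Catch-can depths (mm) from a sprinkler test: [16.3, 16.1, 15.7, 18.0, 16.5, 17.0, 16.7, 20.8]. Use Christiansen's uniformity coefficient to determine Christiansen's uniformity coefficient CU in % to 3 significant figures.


Approach: apply Christiansen's uniformity coefficient, CU = (1 - mean_abs_deviation/mean)*100.
mean = 17.137 mm
mean |d_i - mean| = 1.1312 mm
CU = (1 - 1.1312/17.137)*100 = 93.4 %
Therefore Christiansen's uniformity coefficient CU = 93.4 %.


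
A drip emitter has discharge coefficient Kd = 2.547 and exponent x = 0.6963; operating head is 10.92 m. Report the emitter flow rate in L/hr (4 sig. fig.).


Approach: apply the emitter characteristic equation, q = Kd * h^x.
q = 2.547 * 10.92^0.6963 = 13.46 L/hr
Therefore the emitter flow rate = 13.46 L/hr.


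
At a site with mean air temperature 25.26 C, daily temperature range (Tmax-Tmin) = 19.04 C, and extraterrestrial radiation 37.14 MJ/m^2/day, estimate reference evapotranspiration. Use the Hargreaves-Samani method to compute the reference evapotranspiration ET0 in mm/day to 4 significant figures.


Approach: apply the Hargreaves-Samani method, ET0 = 0.0023*(Tmean+17.8)*sqrt(Tmax-Tmin)*0.408*Ra.
ET0 = 0.0023*(25.26+17.8)*sqrt(19.04)*0.408*37.14 = 6.548 mm/day
Therefore the reference evapotranspiration ET0 = 6.548 mm/day.


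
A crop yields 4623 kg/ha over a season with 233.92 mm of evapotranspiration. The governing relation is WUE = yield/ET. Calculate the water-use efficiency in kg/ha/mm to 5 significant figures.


WUE = 4623 / 233.92 = 19.763 kg/ha/mm
Therefore the water-use efficiency = 19.763 kg/ha/mm.


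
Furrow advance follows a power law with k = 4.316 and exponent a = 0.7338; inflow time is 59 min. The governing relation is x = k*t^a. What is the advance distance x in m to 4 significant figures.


x = 4.316 * 59^0.7338 = 86.01 m
Therefore the advance distance x = 86.01 m.


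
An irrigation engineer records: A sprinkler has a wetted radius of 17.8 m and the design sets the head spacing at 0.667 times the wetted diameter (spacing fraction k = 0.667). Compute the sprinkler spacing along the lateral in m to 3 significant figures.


Approach: apply the sprinkler spacing rule (spacing as a fraction of wetted diameter), S = k*(2*R).
S = 0.667 * (2 * 17.8) = 23.7 m
Therefore the sprinkler spacing along the lateral = 23.7 m.


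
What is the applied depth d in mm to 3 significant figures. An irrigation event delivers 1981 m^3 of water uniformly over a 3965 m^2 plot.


Approach: apply depth from volume over area, d = (V/A)*1000.
d = (1981 / 3965) * 1000 = 500 mm
Therefore the applied depth d = 500 mm.


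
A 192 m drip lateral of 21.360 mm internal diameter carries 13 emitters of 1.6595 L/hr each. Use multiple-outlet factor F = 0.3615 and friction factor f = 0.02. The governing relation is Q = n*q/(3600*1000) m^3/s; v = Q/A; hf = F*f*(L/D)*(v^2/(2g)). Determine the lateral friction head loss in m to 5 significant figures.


Q = 13*1.6595/(3600*1000) = 5.992639e-06 m^3/s
A = pi*(21.360e-3/2)^2 = 3.583376e-04 m^2, so v = Q/A = 0.01672344 m/s
hf = 0.3615*0.02*(192/0.021360)*(0.01672344^2/(2*9.81)) = 0.00092638 m
Therefore the lateral friction head loss = 0.00092638 m.


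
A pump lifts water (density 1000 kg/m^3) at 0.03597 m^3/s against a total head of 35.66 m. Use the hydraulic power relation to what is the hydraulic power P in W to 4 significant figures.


Approach: apply the hydraulic power relation, P = rho*g*Q*H.
P = 1000 * 9.81 * 0.03597 * 35.66 = 12580 W
Therefore the hydraulic power P = 12580 W.


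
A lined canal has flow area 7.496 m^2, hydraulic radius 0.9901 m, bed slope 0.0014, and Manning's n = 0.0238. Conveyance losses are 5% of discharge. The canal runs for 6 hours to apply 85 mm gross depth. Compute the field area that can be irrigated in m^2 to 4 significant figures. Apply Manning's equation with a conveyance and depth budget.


Approach: apply Manning's equation with a conveyance and depth budget, Q = (1/n)*A*R^(2/3)*S^(1/2); Q_field = Q*(1-loss); Area = Q_field*t/(d/1000).
Step 1 — canal discharge (Manning's equation):
  Q = (1/0.0238) * 7.496 * 0.9901^(2/3) * 0.0014^(1/2) = 11.7067 m^3/s
Step 2 — delivered flow: Q_field = 11.7067*(1 - 5/100) = 11.1214 m^3/s
Step 3 — volume delivered: V = 11.1214 * 6*3600 = 240222 m^3
Step 4 — area served: A = V / (depth/1000) = 240222 / 0.085 = 2826000 m^2
Therefore the field area that can be irrigated = 2826000 m^2.


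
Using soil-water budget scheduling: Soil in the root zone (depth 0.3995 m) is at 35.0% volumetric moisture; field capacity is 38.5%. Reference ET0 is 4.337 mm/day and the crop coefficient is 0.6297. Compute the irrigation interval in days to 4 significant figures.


Approach: apply soil-water budget scheduling, SMD = (FC-theta)/100*depth*1000; ETc = ET0*Kc; interval = SMD/ETc.
Step 1 — soil moisture deficit:
  SMD = (38.5 - 35.0)/100 * 0.3995 * 1000 = 13.9825 mm
Step 2 — daily crop ET (ETc = ET0*Kc):
  ETc = 4.337 * 0.6297 = 2.73101 mm/day
Step 3 — irrigation interval (SMD/ETc):
  interval = 13.9825 / 2.73101 = 5.120 days
Therefore the irrigation interval = 5.120 days.


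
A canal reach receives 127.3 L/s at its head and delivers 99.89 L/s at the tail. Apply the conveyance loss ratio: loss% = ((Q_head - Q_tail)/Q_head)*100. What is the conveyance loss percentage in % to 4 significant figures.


loss = ((127.3 - 99.89)/127.3)*100 = 21.53 %
Therefore the conveyance loss percentage = 21.53 %.


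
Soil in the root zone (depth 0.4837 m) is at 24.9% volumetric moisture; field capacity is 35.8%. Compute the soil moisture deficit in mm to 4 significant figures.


Approach: apply the soil moisture deficit relation, SMD = (FC - theta)/100 * depth * 1000.
SMD = (35.8 - 24.9)/100 * 0.4837 * 1000 = 52.72 mm
Therefore the soil moisture deficit = 52.72 mm.


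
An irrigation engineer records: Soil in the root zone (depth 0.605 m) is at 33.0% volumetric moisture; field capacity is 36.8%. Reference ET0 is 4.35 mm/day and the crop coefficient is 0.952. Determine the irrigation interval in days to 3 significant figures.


Approach: apply soil-water budget scheduling, SMD = (FC-theta)/100*depth*1000; ETc = ET0*Kc; interval = SMD/ETc.
Step 1 — soil moisture deficit:
  SMD = (36.8 - 33.0)/100 * 0.605 * 1000 = 22.990 mm
Step 2 — daily crop ET (ETc = ET0*Kc):
  ETc = 4.35 * 0.952 = 4.1412 mm/day
Step 3 — irrigation interval (SMD/ETc):
  interval = 22.990 / 4.1412 = 5.55 days
Therefore the irrigation interval = 5.55 days.


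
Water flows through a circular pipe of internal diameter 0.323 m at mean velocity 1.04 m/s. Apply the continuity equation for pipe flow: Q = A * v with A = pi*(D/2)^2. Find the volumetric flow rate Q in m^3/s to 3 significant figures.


A = pi*(0.323/2)^2 = 0.081940 m^2
Q = 0.081940 * 1.04 = 0.0852 m^3/s
Therefore the volumetric flow rate Q = 0.0852 m^3/s.


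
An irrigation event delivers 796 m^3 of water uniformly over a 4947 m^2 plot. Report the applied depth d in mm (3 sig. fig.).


Approach: apply depth from volume over area, d = (V/A)*1000.
d = (796 / 4947) * 1000 = 161 mm
Therefore the applied depth d = 161 mm.


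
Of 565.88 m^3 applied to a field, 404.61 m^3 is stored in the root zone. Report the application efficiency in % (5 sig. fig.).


Approach: apply the application efficiency ratio, Ea = (stored/applied)*100.
Ea = (404.61/565.88)*100 = 71.501 %
Therefore the application efficiency = 71.501 %.


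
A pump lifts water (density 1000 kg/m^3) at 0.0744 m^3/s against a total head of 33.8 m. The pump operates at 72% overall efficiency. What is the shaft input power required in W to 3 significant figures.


Approach: apply hydraulic power then efficiency conversion, P = rho*g*Q*H; P_in = P/eta.
Step 1 — hydraulic power (P = rho*g*Q*H):
  P = 1000 * 9.81 * 0.0744 * 33.8 = 24669 W
Step 2 — input power: P_in = P/eta = 24669 / 0.72 = 34300 W
Therefore the shaft input power required = 34300 W.


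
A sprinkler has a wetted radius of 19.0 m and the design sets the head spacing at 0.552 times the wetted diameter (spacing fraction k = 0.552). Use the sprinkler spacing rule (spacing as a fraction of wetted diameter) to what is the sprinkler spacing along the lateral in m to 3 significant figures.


Approach: apply the sprinkler spacing rule (spacing as a fraction of wetted diameter), S = k*(2*R).
S = 0.552 * (2 * 19.0) = 21.0 m
Therefore the sprinkler spacing along the lateral = 21.0 m.


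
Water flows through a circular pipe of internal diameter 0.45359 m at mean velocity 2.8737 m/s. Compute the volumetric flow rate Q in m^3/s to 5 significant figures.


Approach: apply the continuity equation for pipe flow, Q = A * v with A = pi*(D/2)^2.
A = pi*(0.45359/2)^2 = 0.1615909 m^2
Q = 0.1615909 * 2.8737 = 0.46436 m^3/s
Therefore the volumetric flow rate Q = 0.46436 m^3/s.


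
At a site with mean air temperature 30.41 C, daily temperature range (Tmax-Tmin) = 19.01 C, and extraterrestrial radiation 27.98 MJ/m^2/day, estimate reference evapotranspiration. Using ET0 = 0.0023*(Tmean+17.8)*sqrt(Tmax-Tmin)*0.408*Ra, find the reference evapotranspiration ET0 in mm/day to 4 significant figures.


ET0 = 0.0023*(30.41+17.8)*sqrt(19.01)*0.408*27.98 = 5.519 mm/day
Therefore the reference evapotranspiration ET0 = 5.519 mm/day.


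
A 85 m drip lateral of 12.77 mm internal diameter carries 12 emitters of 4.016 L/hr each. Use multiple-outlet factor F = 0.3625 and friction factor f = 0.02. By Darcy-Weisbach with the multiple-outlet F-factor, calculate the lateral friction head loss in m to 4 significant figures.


Approach: apply Darcy-Weisbach with the multiple-outlet F-factor, Q = n*q/(3600*1000) m^3/s; v = Q/A; hf = F*f*(L/D)*(v^2/(2g)).
Q = 12*4.016/(3600*1000) = 1.33867e-05 m^3/s
A = pi*(12.77e-3/2)^2 = 1.28077e-04 m^2, so v = Q/A = 0.104520 m/s
hf = 0.3625*0.02*(85/0.01277)*(0.104520^2/(2*9.81)) = 0.02687 m
Therefore the lateral friction head loss = 0.02687 m.


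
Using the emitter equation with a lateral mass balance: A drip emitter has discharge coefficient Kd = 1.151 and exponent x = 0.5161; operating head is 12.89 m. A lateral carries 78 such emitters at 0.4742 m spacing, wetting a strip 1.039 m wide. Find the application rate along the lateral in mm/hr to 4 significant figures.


Approach: apply the emitter equation with a lateral mass balance, q = Kd*h^x; Q = n*q; rate = Q/(n*spacing*width).
Step 1 — single emitter flow (q = Kd*h^x):
  q = 1.151 * 12.89^0.5161 = 4.30603 L/hr
Step 2 — total lateral flow: Q = 78 * 4.30603 = 335.870 L/hr
Step 3 — wetted area: A = 78 * 0.4742 * 1.039 = 38.4301 m^2
Step 4 — application rate: Q/A = 335.870/38.4301 = 8.740 mm/hr
Therefore the application rate along the lateral = 8.740 mm/hr.


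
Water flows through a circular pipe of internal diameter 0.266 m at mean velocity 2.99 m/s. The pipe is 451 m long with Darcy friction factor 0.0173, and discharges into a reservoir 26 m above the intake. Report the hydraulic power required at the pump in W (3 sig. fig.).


Approach: apply continuity + Darcy-Weisbach + hydraulic power, Q = A*v; hf = f*(L/D)*(v^2/(2g)); H = static + hf; P = rho*g*Q*H.
Step 1 — flow rate (continuity, Q = A*v):
  A = pi*(0.266/2)^2 = 0.055572 m^2
  Q = 0.055572 * 2.99 = 0.16616 m^3/s
Step 2 — friction head loss (Darcy-Weisbach):
  hf = 0.0173 * (451/0.266) * (2.99^2 / (2*9.81))
  hf = 13.365 m
Step 3 — total head: H = 26 + 13.365 = 39.365 m
Step 4 — hydraulic power (P = rho*g*Q*H):
  P = 1000 * 9.81 * 0.16616 * 39.365 = 64200 W
Therefore the hydraulic power required at the pump = 64200 W.


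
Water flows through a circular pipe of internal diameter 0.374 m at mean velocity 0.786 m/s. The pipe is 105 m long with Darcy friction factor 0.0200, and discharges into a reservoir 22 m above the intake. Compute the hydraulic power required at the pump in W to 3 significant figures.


Approach: apply continuity + Darcy-Weisbach + hydraulic power, Q = A*v; hf = f*(L/D)*(v^2/(2g)); H = static + hf; P = rho*g*Q*H.
Step 1 — flow rate (continuity, Q = A*v):
  A = pi*(0.374/2)^2 = 0.10986 m^2
  Q = 0.10986 * 0.786 = 0.086349 m^3/s
Step 2 — friction head loss (Darcy-Weisbach):
  hf = 0.0200 * (105/0.374) * (0.786^2 / (2*9.81))
  hf = 0.17680 m
Step 3 — total head: H = 22 + 0.17680 = 22.177 m
Step 4 — hydraulic power (P = rho*g*Q*H):
  P = 1000 * 9.81 * 0.086349 * 22.177 = 18800 W
Therefore the hydraulic power required at the pump = 18800 W.


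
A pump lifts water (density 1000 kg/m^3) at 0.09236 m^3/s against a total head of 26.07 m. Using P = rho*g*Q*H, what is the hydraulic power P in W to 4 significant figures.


P = 1000 * 9.81 * 0.09236 * 26.07 = 23620 W
Therefore the hydraulic power P = 23620 W.


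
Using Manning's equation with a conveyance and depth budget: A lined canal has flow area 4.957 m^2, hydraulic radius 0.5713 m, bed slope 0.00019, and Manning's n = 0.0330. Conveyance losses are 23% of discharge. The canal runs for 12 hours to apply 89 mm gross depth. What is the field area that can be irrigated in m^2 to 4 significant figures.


Approach: apply Manning's equation with a conveyance and depth budget, Q = (1/n)*A*R^(2/3)*S^(1/2); Q_field = Q*(1-loss); Area = Q_field*t/(d/1000).
Step 1 — canal discharge (Manning's equation):
  Q = (1/0.0330) * 4.957 * 0.5713^(2/3) * 0.00019^(1/2) = 1.42558 m^3/s
Step 2 — delivered flow: Q_field = 1.42558*(1 - 23/100) = 1.09770 m^3/s
Step 3 — volume delivered: V = 1.09770 * 12*3600 = 47420.5 m^3
Step 4 — area served: A = V / (depth/1000) = 47420.5 / 0.089 = 532800 m^2
Therefore the field area that can be irrigated = 532800 m^2.


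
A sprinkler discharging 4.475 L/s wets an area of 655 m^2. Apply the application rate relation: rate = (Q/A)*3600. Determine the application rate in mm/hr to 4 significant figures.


rate = (4.475 / 655) * 3600 = 24.60 mm/hr
Therefore the application rate = 24.60 mm/hr.


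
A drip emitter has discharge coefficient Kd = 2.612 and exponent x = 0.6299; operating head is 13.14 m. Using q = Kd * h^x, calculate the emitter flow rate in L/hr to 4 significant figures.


q = 2.612 * 13.14^0.6299 = 13.23 L/hr
Therefore the emitter flow rate = 13.23 L/hr.


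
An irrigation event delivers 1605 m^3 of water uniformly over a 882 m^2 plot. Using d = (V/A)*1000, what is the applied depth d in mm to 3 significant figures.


d = (1605 / 882) * 1000 = 1820 mm
Therefore the applied depth d = 1820 mm.


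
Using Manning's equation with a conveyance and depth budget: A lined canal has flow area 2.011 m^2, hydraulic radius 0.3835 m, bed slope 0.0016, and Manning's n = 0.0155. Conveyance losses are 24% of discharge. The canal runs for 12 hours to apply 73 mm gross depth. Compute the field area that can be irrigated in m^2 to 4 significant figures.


Approach: apply Manning's equation with a conveyance and depth budget, Q = (1/n)*A*R^(2/3)*S^(1/2); Q_field = Q*(1-loss); Area = Q_field*t/(d/1000).
Step 1 — canal discharge (Manning's equation):
  Q = (1/0.0155) * 2.011 * 0.3835^(2/3) * 0.0016^(1/2) = 2.73937 m^3/s
Step 2 — delivered flow: Q_field = 2.73937*(1 - 24/100) = 2.08192 m^3/s
Step 3 — volume delivered: V = 2.08192 * 12*3600 = 89939.0 m^3
Step 4 — area served: A = V / (depth/1000) = 89939.0 / 0.073 = 1232000 m^2
Therefore the field area that can be irrigated = 1232000 m^2.


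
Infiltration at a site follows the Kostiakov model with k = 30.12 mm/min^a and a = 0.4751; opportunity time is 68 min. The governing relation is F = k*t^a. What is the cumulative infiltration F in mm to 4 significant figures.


F = 30.12 * 68^0.4751 = 223.6 mm
Therefore the cumulative infiltration F = 223.6 mm.


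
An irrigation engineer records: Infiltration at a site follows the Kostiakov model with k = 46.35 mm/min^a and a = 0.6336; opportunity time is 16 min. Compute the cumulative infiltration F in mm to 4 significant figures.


Approach: apply the Kostiakov infiltration equation, F = k*t^a.
F = 46.35 * 16^0.6336 = 268.5 mm
Therefore the cumulative infiltration F = 268.5 mm.


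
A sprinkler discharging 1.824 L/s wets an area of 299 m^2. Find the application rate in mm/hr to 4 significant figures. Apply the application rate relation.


Approach: apply the application rate relation, rate = (Q/A)*3600.
rate = (1.824 / 299) * 3600 = 21.96 mm/hr
Therefore the application rate = 21.96 mm/hr.


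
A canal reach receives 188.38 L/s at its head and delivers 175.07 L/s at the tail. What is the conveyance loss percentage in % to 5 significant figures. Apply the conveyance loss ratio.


Approach: apply the conveyance loss ratio, loss% = ((Q_head - Q_tail)/Q_head)*100.
loss = ((188.38 - 175.07)/188.38)*100 = 7.0655 %
Therefore the conveyance loss percentage = 7.0655 %.


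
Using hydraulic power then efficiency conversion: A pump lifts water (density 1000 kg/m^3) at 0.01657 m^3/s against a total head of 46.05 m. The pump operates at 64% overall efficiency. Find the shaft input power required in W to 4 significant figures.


Approach: apply hydraulic power then efficiency conversion, P = rho*g*Q*H; P_in = P/eta.
Step 1 — hydraulic power (P = rho*g*Q*H):
  P = 1000 * 9.81 * 0.01657 * 46.05 = 7485.51 W
Step 2 — input power: P_in = P/eta = 7485.51 / 0.64 = 11700 W
Therefore the shaft input power required = 11700 W.


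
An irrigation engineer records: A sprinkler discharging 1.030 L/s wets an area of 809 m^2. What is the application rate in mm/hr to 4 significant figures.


Approach: apply the application rate relation, rate = (Q/A)*3600.
rate = (1.030 / 809) * 3600 = 4.583 mm/hr
Therefore the application rate = 4.583 mm/hr.


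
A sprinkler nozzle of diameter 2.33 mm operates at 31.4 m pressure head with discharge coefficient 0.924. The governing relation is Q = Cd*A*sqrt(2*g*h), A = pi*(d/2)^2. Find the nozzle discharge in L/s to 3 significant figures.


A = pi*(2.33e-3/2)^2 = 4.2638e-06 m^2
Q = 0.924 * 4.2638e-06 * sqrt(2*9.81*31.4) * 1000 = 0.0978 L/s
Therefore the nozzle discharge = 0.0978 L/s.


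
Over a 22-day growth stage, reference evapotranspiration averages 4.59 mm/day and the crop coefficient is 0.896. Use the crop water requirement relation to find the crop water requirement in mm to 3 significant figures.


Approach: apply the crop water requirement relation, CWR = ET0 * Kc * days.
CWR = 4.59 * 0.896 * 22 = 90.5 mm
Therefore the crop water requirement = 90.5 mm.


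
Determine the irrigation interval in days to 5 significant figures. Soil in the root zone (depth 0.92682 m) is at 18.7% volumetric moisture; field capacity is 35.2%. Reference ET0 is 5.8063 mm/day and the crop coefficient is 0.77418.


Approach: apply soil-water budget scheduling, SMD = (FC-theta)/100*depth*1000; ETc = ET0*Kc; interval = SMD/ETc.
Step 1 — soil moisture deficit:
  SMD = (35.2 - 18.7)/100 * 0.92682 * 1000 = 152.9253 mm
Step 2 — daily crop ET (ETc = ET0*Kc):
  ETc = 5.8063 * 0.77418 = 4.495121 mm/day
Step 3 — irrigation interval (SMD/ETc):
  interval = 152.9253 / 4.495121 = 34.020 days
Therefore the irrigation interval = 34.020 days.


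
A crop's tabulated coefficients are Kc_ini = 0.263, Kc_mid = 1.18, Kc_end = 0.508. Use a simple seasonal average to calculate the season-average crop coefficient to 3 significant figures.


Approach: apply a simple seasonal average, Kc_avg = (Kc_ini + Kc_mid + Kc_end)/3.
Kc_avg = (0.263 + 1.18 + 0.508)/3 = 0.650
Therefore the season-average crop coefficient = 0.650.


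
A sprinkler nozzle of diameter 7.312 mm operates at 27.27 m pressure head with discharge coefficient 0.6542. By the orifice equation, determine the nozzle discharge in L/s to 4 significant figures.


Approach: apply the orifice equation, Q = Cd*A*sqrt(2*g*h), A = pi*(d/2)^2.
A = pi*(7.312e-3/2)^2 = 4.19916e-05 m^2
Q = 0.6542 * 4.19916e-05 * sqrt(2*9.81*27.27) * 1000 = 0.6354 L/s
Therefore the nozzle discharge = 0.6354 L/s.


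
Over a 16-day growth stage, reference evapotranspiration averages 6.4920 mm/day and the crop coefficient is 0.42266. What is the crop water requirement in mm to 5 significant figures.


Approach: apply the crop water requirement relation, CWR = ET0 * Kc * days.
CWR = 6.4920 * 0.42266 * 16 = 43.903 mm
Therefore the crop water requirement = 43.903 mm.


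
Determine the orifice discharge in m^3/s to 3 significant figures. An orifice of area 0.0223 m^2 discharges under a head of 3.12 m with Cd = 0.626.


Approach: apply the orifice equation, Q = Cd*A*sqrt(2*g*h).
Q = 0.626 * 0.0223 * sqrt(2*9.81*3.12) = 0.109 m^3/s
Therefore the orifice discharge = 0.109 m^3/s.


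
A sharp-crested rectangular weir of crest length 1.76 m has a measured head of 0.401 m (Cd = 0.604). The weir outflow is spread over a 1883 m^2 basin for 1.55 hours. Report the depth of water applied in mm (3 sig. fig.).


Approach: apply the rectangular weir equation with a volume-to-depth conversion, Q = (2/3)*Cd*L*sqrt(2g)*H^1.5; d = Q*t/A * 1000.
Step 1 — weir discharge:
  Q = (2/3)*0.604*1.76*sqrt(2*9.81)*0.401^1.5 = 0.79712 m^3/s
Step 2 — volume: V = 0.79712 * 1.55*3600 = 4447.9 m^3
Step 3 — depth: d = V/A * 1000 = 4447.9/1883 * 1000 = 2360 mm
Therefore the depth of water applied = 2360 mm.


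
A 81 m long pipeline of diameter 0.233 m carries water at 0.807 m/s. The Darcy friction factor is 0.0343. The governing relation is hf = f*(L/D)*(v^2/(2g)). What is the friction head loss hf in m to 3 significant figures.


hf = 0.0343 * (81/0.233) * (0.807^2 / (2*9.81))
hf = 0.396 m
Therefore the friction head loss hf = 0.396 m.


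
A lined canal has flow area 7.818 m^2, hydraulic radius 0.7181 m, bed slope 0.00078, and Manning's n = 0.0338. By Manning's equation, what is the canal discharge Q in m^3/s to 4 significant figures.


Approach: apply Manning's equation, Q = (1/n)*A*R^(2/3)*S^(1/2).
Q = (1/0.0338) * 7.818 * 0.7181^(2/3) * 0.00078^(1/2) = 5.180 m^3/s
Therefore the canal discharge Q = 5.180 m^3/s.


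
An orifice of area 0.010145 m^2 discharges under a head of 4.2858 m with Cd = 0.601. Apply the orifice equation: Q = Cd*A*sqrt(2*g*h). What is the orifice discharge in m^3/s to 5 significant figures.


Q = 0.601 * 0.010145 * sqrt(2*9.81*4.2858) = 0.055910 m^3/s
Therefore the orifice discharge = 0.055910 m^3/s.


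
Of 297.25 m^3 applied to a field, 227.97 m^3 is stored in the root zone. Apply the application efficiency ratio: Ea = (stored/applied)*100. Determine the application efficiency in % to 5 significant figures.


Ea = (227.97/297.25)*100 = 76.693 %
Therefore the application efficiency = 76.693 %.


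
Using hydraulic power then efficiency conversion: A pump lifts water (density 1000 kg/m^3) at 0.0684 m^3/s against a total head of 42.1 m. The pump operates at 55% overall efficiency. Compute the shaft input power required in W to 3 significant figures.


Approach: apply hydraulic power then efficiency conversion, P = rho*g*Q*H; P_in = P/eta.
Step 1 — hydraulic power (P = rho*g*Q*H):
  P = 1000 * 9.81 * 0.0684 * 42.1 = 28249 W
Step 2 — input power: P_in = P/eta = 28249 / 0.55 = 51400 W
Therefore the shaft input power required = 51400 W.


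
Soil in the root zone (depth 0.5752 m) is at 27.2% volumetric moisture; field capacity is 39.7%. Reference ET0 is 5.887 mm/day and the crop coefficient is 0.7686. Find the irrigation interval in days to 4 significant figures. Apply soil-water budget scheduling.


Approach: apply soil-water budget scheduling, SMD = (FC-theta)/100*depth*1000; ETc = ET0*Kc; interval = SMD/ETc.
Step 1 — soil moisture deficit:
  SMD = (39.7 - 27.2)/100 * 0.5752 * 1000 = 71.9000 mm
Step 2 — daily crop ET (ETc = ET0*Kc):
  ETc = 5.887 * 0.7686 = 4.52475 mm/day
Step 3 — irrigation interval (SMD/ETc):
  interval = 71.9000 / 4.52475 = 15.89 days
Therefore the irrigation interval = 15.89 days.


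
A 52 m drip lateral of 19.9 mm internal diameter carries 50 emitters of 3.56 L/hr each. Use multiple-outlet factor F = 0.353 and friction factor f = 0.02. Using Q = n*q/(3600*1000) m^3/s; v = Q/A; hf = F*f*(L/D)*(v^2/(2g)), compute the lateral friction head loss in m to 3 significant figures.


Q = 50*3.56/(3600*1000) = 4.9444e-05 m^3/s
A = pi*(19.9e-3/2)^2 = 3.1103e-04 m^2, so v = Q/A = 0.15897 m/s
hf = 0.353*0.02*(52/0.0199)*(0.15897^2/(2*9.81)) = 0.0238 m
Therefore the lateral friction head loss = 0.0238 m.


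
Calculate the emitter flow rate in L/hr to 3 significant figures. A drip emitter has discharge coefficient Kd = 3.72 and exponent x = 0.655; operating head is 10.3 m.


Approach: apply the emitter characteristic equation, q = Kd * h^x.
q = 3.72 * 10.3^0.655 = 17.1 L/hr
Therefore the emitter flow rate = 17.1 L/hr.


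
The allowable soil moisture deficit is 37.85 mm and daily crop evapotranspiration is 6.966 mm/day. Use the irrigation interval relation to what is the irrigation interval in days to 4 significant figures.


Approach: apply the irrigation interval relation, interval = SMD / ETc.
interval = 37.85 / 6.966 = 5.434 days
Therefore the irrigation interval = 5.434 days.


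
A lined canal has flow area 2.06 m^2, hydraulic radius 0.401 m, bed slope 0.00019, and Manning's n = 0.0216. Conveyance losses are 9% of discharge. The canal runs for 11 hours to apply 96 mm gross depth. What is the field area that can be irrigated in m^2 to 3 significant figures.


Approach: apply Manning's equation with a conveyance and depth budget, Q = (1/n)*A*R^(2/3)*S^(1/2); Q_field = Q*(1-loss); Area = Q_field*t/(d/1000).
Step 1 — canal discharge (Manning's equation):
  Q = (1/0.0216) * 2.06 * 0.401^(2/3) * 0.00019^(1/2) = 0.71486 m^3/s
Step 2 — delivered flow: Q_field = 0.71486*(1 - 9/100) = 0.65052 m^3/s
Step 3 — volume delivered: V = 0.65052 * 11*3600 = 25761 m^3
Step 4 — area served: A = V / (depth/1000) = 25761 / 0.096 = 268000 m^2
Therefore the field area that can be irrigated = 268000 m^2.


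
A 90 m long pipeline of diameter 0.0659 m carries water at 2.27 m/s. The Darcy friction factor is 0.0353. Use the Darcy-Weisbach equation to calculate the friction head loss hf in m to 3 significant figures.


Approach: apply the Darcy-Weisbach equation, hf = f*(L/D)*(v^2/(2g)).
hf = 0.0353 * (90/0.0659) * (2.27^2 / (2*9.81))
hf = 12.7 m
Therefore the friction head loss hf = 12.7 m.


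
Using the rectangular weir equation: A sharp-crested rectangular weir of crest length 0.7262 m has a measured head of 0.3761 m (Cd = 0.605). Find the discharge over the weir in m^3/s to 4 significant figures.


Approach: apply the rectangular weir equation, Q = (2/3)*Cd*L*sqrt(2g)*H^1.5.
Q = (2/3)*0.605*0.7262*sqrt(2*9.81)*0.3761^1.5 = 0.2992 m^3/s
Therefore the discharge over the weir = 0.2992 m^3/s.


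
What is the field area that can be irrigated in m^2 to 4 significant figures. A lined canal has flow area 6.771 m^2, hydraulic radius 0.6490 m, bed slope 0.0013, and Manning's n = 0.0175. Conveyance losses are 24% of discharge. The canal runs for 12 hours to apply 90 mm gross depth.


Approach: apply Manning's equation with a conveyance and depth budget, Q = (1/n)*A*R^(2/3)*S^(1/2); Q_field = Q*(1-loss); Area = Q_field*t/(d/1000).
Step 1 — canal discharge (Manning's equation):
  Q = (1/0.0175) * 6.771 * 0.6490^(2/3) * 0.0013^(1/2) = 10.4572 m^3/s
Step 2 — delivered flow: Q_field = 10.4572*(1 - 24/100) = 7.94749 m^3/s
Step 3 — volume delivered: V = 7.94749 * 12*3600 = 343331 m^3
Step 4 — area served: A = V / (depth/1000) = 343331 / 0.09 = 3815000 m^2
Therefore the field area that can be irrigated = 3815000 m^2.


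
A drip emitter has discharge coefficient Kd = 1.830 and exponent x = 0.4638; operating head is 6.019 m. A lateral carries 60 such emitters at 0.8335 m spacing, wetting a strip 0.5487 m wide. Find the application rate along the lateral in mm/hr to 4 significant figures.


Approach: apply the emitter equation with a lateral mass balance, q = Kd*h^x; Q = n*q; rate = Q/(n*spacing*width).
Step 1 — single emitter flow (q = Kd*h^x):
  q = 1.830 * 6.019^0.4638 = 4.20721 L/hr
Step 2 — total lateral flow: Q = 60 * 4.20721 = 252.433 L/hr
Step 3 — wetted area: A = 60 * 0.8335 * 0.5487 = 27.4405 m^2
Step 4 — application rate: Q/A = 252.433/27.4405 = 9.199 mm/hr
Therefore the application rate along the lateral = 9.199 mm/hr.


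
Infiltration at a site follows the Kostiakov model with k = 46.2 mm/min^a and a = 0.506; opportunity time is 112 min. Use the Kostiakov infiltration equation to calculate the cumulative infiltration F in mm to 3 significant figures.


Approach: apply the Kostiakov infiltration equation, F = k*t^a.
F = 46.2 * 112^0.506 = 503 mm
Therefore the cumulative infiltration F = 503 mm.


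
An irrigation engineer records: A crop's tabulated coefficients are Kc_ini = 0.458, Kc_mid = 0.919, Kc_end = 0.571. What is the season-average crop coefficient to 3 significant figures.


Approach: apply a simple seasonal average, Kc_avg = (Kc_ini + Kc_mid + Kc_end)/3.
Kc_avg = (0.458 + 0.919 + 0.571)/3 = 0.649
Therefore the season-average crop coefficient = 0.649.


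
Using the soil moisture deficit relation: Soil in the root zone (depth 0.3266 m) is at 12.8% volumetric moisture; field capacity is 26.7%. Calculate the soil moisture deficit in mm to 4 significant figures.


Approach: apply the soil moisture deficit relation, SMD = (FC - theta)/100 * depth * 1000.
SMD = (26.7 - 12.8)/100 * 0.3266 * 1000 = 45.40 mm
Therefore the soil moisture deficit = 45.40 mm.


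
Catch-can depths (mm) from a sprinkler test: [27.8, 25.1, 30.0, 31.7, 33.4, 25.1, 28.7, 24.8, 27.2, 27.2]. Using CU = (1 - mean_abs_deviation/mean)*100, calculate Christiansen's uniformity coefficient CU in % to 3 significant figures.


mean = 28.100 mm
mean |d_i - mean| = 2.2800 mm
CU = (1 - 2.2800/28.100)*100 = 91.9 %
Therefore Christiansen's uniformity coefficient CU = 91.9 %.


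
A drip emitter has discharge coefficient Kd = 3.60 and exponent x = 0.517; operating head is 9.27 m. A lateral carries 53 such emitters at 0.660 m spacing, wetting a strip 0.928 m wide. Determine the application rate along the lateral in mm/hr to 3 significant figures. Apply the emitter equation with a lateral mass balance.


Approach: apply the emitter equation with a lateral mass balance, q = Kd*h^x; Q = n*q; rate = Q/(n*spacing*width).
Step 1 — single emitter flow (q = Kd*h^x):
  q = 3.60 * 9.27^0.517 = 11.384 L/hr
Step 2 — total lateral flow: Q = 53 * 11.384 = 603.34 L/hr
Step 3 — wetted area: A = 53 * 0.660 * 0.928 = 32.461 m^2
Step 4 — application rate: Q/A = 603.34/32.461 = 18.6 mm/hr
Therefore the application rate along the lateral = 18.6 mm/hr.


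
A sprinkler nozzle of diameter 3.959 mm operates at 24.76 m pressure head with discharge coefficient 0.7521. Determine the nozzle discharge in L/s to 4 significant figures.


Approach: apply the orifice equation, Q = Cd*A*sqrt(2*g*h), A = pi*(d/2)^2.
A = pi*(3.959e-3/2)^2 = 1.23101e-05 m^2
Q = 0.7521 * 1.23101e-05 * sqrt(2*9.81*24.76) * 1000 = 0.2041 L/s
Therefore the nozzle discharge = 0.2041 L/s.


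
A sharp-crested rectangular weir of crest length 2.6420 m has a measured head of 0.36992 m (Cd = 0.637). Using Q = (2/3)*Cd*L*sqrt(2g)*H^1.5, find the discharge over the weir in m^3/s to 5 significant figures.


Q = (2/3)*0.637*2.6420*sqrt(2*9.81)*0.36992^1.5 = 1.1181 m^3/s
Therefore the discharge over the weir = 1.1181 m^3/s.


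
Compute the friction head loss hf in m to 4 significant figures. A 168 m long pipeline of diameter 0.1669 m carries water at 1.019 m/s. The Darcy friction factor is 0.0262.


Approach: apply the Darcy-Weisbach equation, hf = f*(L/D)*(v^2/(2g)).
hf = 0.0262 * (168/0.1669) * (1.019^2 / (2*9.81))
hf = 1.396 m
Therefore the friction head loss hf = 1.396 m.


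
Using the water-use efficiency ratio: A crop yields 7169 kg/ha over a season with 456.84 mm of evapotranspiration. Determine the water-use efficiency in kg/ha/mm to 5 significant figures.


Approach: apply the water-use efficiency ratio, WUE = yield/ET.
WUE = 7169 / 456.84 = 15.693 kg/ha/mm
Therefore the water-use efficiency = 15.693 kg/ha/mm.


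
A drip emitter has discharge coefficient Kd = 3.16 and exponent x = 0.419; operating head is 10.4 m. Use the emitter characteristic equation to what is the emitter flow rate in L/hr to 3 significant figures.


Approach: apply the emitter characteristic equation, q = Kd * h^x.
q = 3.16 * 10.4^0.419 = 8.43 L/hr
Therefore the emitter flow rate = 8.43 L/hr.


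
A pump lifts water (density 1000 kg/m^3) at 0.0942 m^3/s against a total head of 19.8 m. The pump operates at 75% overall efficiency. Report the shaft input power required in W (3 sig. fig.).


Approach: apply hydraulic power then efficiency conversion, P = rho*g*Q*H; P_in = P/eta.
Step 1 — hydraulic power (P = rho*g*Q*H):
  P = 1000 * 9.81 * 0.0942 * 19.8 = 18297 W
Step 2 — input power: P_in = P/eta = 18297 / 0.75 = 24400 W
Therefore the shaft input power required = 24400 W.


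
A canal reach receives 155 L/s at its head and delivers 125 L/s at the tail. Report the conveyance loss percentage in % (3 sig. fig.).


Approach: apply the conveyance loss ratio, loss% = ((Q_head - Q_tail)/Q_head)*100.
loss = ((155 - 125)/155)*100 = 19.4 %
Therefore the conveyance loss percentage = 19.4 %.


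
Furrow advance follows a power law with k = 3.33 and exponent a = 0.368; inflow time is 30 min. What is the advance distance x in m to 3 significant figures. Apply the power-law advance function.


Approach: apply the power-law advance function, x = k*t^a.
x = 3.33 * 30^0.368 = 11.6 m
Therefore the advance distance x = 11.6 m.


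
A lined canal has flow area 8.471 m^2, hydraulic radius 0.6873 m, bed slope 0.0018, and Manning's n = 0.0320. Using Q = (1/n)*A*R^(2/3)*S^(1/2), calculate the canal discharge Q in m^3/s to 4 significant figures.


Q = (1/0.0320) * 8.471 * 0.6873^(2/3) * 0.0018^(1/2) = 8.747 m^3/s
Therefore the canal discharge Q = 8.747 m^3/s.


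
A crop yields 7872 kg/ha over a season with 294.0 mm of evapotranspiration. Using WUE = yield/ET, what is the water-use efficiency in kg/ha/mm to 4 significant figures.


WUE = 7872 / 294.0 = 26.78 kg/ha/mm
Therefore the water-use efficiency = 26.78 kg/ha/mm.


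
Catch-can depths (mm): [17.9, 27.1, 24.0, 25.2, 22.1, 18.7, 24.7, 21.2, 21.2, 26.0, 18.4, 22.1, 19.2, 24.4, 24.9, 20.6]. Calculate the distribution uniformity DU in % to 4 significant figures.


Approach: apply the low-quarter distribution uniformity, DU = (mean of lowest quarter of readings / overall mean)*100.
sorted lowest 4 of 16: [17.9, 18.4, 18.7, 19.2] -> mean = 18.5500 mm
overall mean = 22.3562 mm
DU = (18.5500/22.3562)*100 = 82.97 %
Therefore the distribution uniformity DU = 82.97 %.


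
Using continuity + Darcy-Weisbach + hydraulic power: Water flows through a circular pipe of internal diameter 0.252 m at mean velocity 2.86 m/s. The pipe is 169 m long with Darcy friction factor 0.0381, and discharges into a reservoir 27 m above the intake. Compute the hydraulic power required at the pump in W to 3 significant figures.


Approach: apply continuity + Darcy-Weisbach + hydraulic power, Q = A*v; hf = f*(L/D)*(v^2/(2g)); H = static + hf; P = rho*g*Q*H.
Step 1 — flow rate (continuity, Q = A*v):
  A = pi*(0.252/2)^2 = 0.049876 m^2
  Q = 0.049876 * 2.86 = 0.14265 m^3/s
Step 2 — friction head loss (Darcy-Weisbach):
  hf = 0.0381 * (169/0.252) * (2.86^2 / (2*9.81))
  hf = 10.652 m
Step 3 — total head: H = 27 + 10.652 = 37.652 m
Step 4 — hydraulic power (P = rho*g*Q*H):
  P = 1000 * 9.81 * 0.14265 * 37.652 = 52700 W
Therefore the hydraulic power required at the pump = 52700 W.


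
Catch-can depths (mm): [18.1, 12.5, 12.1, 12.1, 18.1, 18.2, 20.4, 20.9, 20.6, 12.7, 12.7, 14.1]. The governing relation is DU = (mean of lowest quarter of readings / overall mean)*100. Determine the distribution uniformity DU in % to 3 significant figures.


sorted lowest 3 of 12: [12.1, 12.1, 12.5] -> mean = 12.233 mm
overall mean = 16.042 mm
DU = (12.233/16.042)*100 = 76.3 %
Therefore the distribution uniformity DU = 76.3 %.


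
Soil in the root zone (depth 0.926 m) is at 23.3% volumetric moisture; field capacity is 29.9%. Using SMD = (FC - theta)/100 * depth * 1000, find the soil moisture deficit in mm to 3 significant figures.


SMD = (29.9 - 23.3)/100 * 0.926 * 1000 = 61.1 mm
Therefore the soil moisture deficit = 61.1 mm.


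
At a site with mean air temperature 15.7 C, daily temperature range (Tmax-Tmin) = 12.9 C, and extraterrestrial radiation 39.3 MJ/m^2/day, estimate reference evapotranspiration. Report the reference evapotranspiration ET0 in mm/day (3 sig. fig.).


Approach: apply the Hargreaves-Samani method, ET0 = 0.0023*(Tmean+17.8)*sqrt(Tmax-Tmin)*0.408*Ra.
ET0 = 0.0023*(15.7+17.8)*sqrt(12.9)*0.408*39.3 = 4.44 mm/day
Therefore the reference evapotranspiration ET0 = 4.44 mm/day.


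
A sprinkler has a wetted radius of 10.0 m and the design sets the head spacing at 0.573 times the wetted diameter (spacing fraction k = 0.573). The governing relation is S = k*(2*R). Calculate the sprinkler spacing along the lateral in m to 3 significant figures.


S = 0.573 * (2 * 10.0) = 11.5 m
Therefore the sprinkler spacing along the lateral = 11.5 m.


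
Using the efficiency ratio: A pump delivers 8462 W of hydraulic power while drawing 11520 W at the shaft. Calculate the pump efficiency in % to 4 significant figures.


Approach: apply the efficiency ratio, eta = (P_out/P_in)*100.
eta = (8462 / 11520) * 100 = 73.45 %
Therefore the pump efficiency = 73.45 %.


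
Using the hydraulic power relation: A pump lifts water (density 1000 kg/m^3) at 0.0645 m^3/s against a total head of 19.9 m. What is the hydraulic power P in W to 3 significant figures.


Approach: apply the hydraulic power relation, P = rho*g*Q*H.
P = 1000 * 9.81 * 0.0645 * 19.9 = 12600 W
Therefore the hydraulic power P = 12600 W.


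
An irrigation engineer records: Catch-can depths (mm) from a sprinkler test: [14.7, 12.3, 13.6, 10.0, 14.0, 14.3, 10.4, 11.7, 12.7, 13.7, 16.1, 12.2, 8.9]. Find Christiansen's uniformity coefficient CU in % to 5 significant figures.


Approach: apply Christiansen's uniformity coefficient, CU = (1 - mean_abs_deviation/mean)*100.
mean = 12.66154 mm
mean |d_i - mean| = 1.610651 mm
CU = (1 - 1.610651/12.66154)*100 = 87.279 %
Therefore Christiansen's uniformity coefficient CU = 87.279 %.


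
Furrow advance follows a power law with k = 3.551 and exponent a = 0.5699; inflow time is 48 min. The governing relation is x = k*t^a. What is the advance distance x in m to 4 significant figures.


x = 3.551 * 48^0.5699 = 32.25 m
Therefore the advance distance x = 32.25 m.


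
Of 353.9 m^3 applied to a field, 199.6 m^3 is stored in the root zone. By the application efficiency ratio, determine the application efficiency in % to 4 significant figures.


Approach: apply the application efficiency ratio, Ea = (stored/applied)*100.
Ea = (199.6/353.9)*100 = 56.40 %
Therefore the application efficiency = 56.40 %.


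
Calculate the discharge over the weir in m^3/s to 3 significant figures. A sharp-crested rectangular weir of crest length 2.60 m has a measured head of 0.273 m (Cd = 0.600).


Approach: apply the rectangular weir equation, Q = (2/3)*Cd*L*sqrt(2g)*H^1.5.
Q = (2/3)*0.600*2.60*sqrt(2*9.81)*0.273^1.5 = 0.657 m^3/s
Therefore the discharge over the weir = 0.657 m^3/s.
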